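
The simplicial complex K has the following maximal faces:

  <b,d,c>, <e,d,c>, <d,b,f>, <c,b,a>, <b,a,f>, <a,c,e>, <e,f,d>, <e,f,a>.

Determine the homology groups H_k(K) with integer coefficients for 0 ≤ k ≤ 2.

Take the total order a < b < c < d < e < f on the vertex set. Then K (dimension 2) consists of the simplices:

  0-simplices (6): a, b, c, d, e, f
  1-simplices (12): ab, ac, ae, af, bc, bd, bf, cd, ce, de, df, ef
  2-simplices (8): abc, abf, ace, aef, bcd, bdf, cde, def

Hence C_0 ≅ Z^6, C_1 ≅ Z^12, C_2 ≅ Z^8.

∂_1: C_1 → C_0 maps an edge to its endpoints' difference, ∂[p,q] = q − p. For instance
  ∂de = e − d.
The 6×12 boundary matrix has rank 5 and Smith normal form diag(1,1,1,1,1).

The boundary map ∂_2: C_2 → C_1 sends each 2-simplex [p,q,r] to [q,r] − [p,r] + [p,q]. For instance
  ∂cde = de − ce + cd,
  ∂aef = ef − af + ae.
As a 12×8 matrix over Z this has rank 7, with invariant factors (1,1,1,1,1,1,1).

Now H_k = ker ∂_k / im ∂_{k+1}, so:

  H_0: rank C_0 − rank ∂_1 = 6 − 5 = 1, and the invariant factors of ∂_1 are all 1, so H_0 ≅ Z.
  H_1: rank ker ∂_1 − rank ∂_2 = (12 − 5) − 7 = 0, and the invariant factors of ∂_2 are all 1, so H_1 ≅ 0.
  H_2: rank ker ∂_2 − rank ∂_3 = (8 − 7) − 0 = 1, and there is no ∂_3, so H_2 ≅ Z.

As a check, the Euler characteristic is 6 − 12 + 8 = 2, which agrees with 1 − 0 + 1 = 2.
(K is a triangulation of the 2-sphere S^2.)

H_0 = Z,  H_1 = 0,  H_2 = Z.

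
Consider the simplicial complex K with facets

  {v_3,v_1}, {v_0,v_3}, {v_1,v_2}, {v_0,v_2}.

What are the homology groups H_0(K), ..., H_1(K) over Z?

H_0 = Z,  H_1 = Z.

We work with the vertex ordering v_0 < v_1 < v_2 < v_3. The simplices of K, each written with vertices in increasing order, are:

  0-simplices (4): [v_0], [v_1], [v_2], [v_3]
  1-simplices (4): [v_0,v_2], [v_0,v_3], [v_1,v_2], [v_1,v_3]

Hence C_0 ≅ Z^4, C_1 ≅ Z^4.

Boundary ∂_1: C_1 → C_0 maps an edge to its endpoints' difference, ∂[p,q] = q − p.
As a 4×4 matrix over Z this has rank 3, with invariant factors (1,1,1).

Reading off H_k = ker ∂_k / im ∂_{k+1}:

  H_0: rank C_0 − rank ∂_1 = 4 − 3 = 1, and the invariant factors of ∂_1 are all 1, so H_0 = Z.
  H_1: rank ker ∂_1 − rank ∂_2 = (4 − 3) − 0 = 1, and there is no ∂_2, so H_1 = Z.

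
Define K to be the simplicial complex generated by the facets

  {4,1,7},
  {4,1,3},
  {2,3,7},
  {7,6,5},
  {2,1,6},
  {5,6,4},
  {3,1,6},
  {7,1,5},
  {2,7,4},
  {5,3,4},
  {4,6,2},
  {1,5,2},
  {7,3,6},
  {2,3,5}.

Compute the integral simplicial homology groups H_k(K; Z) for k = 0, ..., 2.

H_0 ≅ Z,  H_1 ≅ Z^2,  H_2 ≅ Z.

Take the total order 1 < 2 < 3 < 4 < 5 < 6 < 7 on the vertex set. Then K (dimension 2) consists of the simplices:

  0-simplices (7): [1], [2], [3], [4], [5], [6], [7]
  1-simplices (21): [1,2], [1,3], [1,4], [1,5], [1,6], [1,7], [2,3], [2,4], [2,5], [2,6], [2,7], [3,4], [3,5], [3,6], [3,7], [4,5], [4,6], [4,7], [5,6], [5,7], [6,7]
  2-simplices (14): [1,2,5], [1,2,6], [1,3,4], [1,3,6], [1,4,7], [1,5,7], [2,3,5], [2,3,7], [2,4,6], [2,4,7], [3,4,5], [3,6,7], [4,5,6], [5,6,7]

giving chain groups C_0 ≅ Z^7, C_1 ≅ Z^21, C_2 ≅ Z^14.

The boundary map ∂_1: C_1 → C_0 sends each edge [p,q] (with p < q) to q − p.
This gives a 7×21 integer matrix of rank 6; reducing to Smith normal form yields diagonal entries (1,1,1,1,1,1).

The boundary map ∂_2: C_2 → C_1 acts by ∂[p,q,r] = [q,r] − [p,r] + [p,q]. For instance
  ∂[1,5,7] = [5,7] − [1,7] + [1,5],
  ∂[1,4,7] = [4,7] − [1,7] + [1,4].
The 21×14 boundary matrix has rank 13 and Smith normal form diag(1,1,1,1,1,1,1,1,1,1,1,1,1).

Computing H_k = (kernel of ∂_k) / (image of ∂_{k+1}):

  H_0: rank C_0 − rank ∂_1 = 7 − 6 = 1, and the invariant factors of ∂_1 are all 1, so H_0 = Z.
  H_1: rank ker ∂_1 − rank ∂_2 = (21 − 6) − 13 = 2, and the invariant factors of ∂_2 are all 1, so H_1 = Z^2.
  H_2: rank ker ∂_2 − rank ∂_3 = (14 − 13) − 0 = 1, and there is no ∂_3, so H_2 = Z.

(K is a triangulation of the torus T^2.)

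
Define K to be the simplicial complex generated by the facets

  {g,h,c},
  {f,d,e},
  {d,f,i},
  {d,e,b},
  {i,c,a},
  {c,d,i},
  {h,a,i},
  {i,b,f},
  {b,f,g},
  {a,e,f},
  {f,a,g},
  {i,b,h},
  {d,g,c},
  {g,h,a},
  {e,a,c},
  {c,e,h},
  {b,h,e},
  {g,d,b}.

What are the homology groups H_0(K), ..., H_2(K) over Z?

H_0 = Z,  H_1 = Z ⊕ Z/2,  H_2 = 0.

We work with the vertex ordering a < b < c < d < e < f < g < h < i. The simplices of K, each written with vertices in increasing order, are:

  0-simplices (9): a, b, c, d, e, f, g, h, i
  1-simplices (27): ac, ae, af, ag, ah, ai, bd, be, bf, bg, bh, bi, cd, ce, cg, ch, ci, de, df, dg, di, ef, eh, fg, fi, gh, hi
  2-simplices (18): ace, aci, aef, afg, agh, ahi, bde, bdg, beh, bfg, bfi, bhi, cdg, cdi, ceh, cgh, def, dfi

so the chain groups are C_0 ≅ Z^9, C_1 ≅ Z^27, C_2 ≅ Z^18.

∂_1: C_1 → C_0 sends each edge [p,q] (with p < q) to q − p. For instance
  ∂ae = e − a.
This gives a 9×27 integer matrix of rank 8; reducing to Smith normal form yields diagonal entries (1,1,1,1,1,1,1,1).

Boundary ∂_2: C_2 → C_1 maps a triangle to the signed sum of its edges. For instance
  ∂bfi = fi − bi + bf,
  ∂afg = fg − ag + af.
As a 27×18 matrix over Z this has rank 18, with invariant factors (1,1,1,1,1,1,1,1,1,1,1,1,1,1,1,1,1,2).

Computing H_k = (kernel of ∂_k) / (image of ∂_{k+1}):

  H_0: rank C_0 − rank ∂_1 = 9 − 8 = 1, and the invariant factors of ∂_1 are all 1, so H_0 ≅ Z.
  H_1: rank ker ∂_1 − rank ∂_2 = (27 − 8) − 18 = 1, and ∂_2 has invariant factor 2 > 1, so H_1 ≅ Z ⊕ Z/2.
  H_2: rank ker ∂_2 − rank ∂_3 = (18 − 18) − 0 = 0, and there is no ∂_3, so H_2 ≅ 0.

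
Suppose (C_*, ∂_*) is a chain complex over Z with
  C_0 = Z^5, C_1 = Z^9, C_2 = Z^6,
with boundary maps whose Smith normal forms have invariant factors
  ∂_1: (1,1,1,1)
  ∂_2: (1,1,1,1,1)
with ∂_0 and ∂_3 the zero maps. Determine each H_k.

H_0: b_0 = 5 − 0 − 4 = 1; torsion from ∂_1 factors > 1: none. So H_0 = Z.
H_1: b_1 = 9 − 4 − 5 = 0; torsion from ∂_2 factors > 1: none. So H_1 = 0.
H_2: b_2 = 6 − 5 − 0 = 1; torsion from ∂_3 factors > 1: none. So H_2 = Z.

H_0 = Z,  H_1 = 0,  H_2 = Z.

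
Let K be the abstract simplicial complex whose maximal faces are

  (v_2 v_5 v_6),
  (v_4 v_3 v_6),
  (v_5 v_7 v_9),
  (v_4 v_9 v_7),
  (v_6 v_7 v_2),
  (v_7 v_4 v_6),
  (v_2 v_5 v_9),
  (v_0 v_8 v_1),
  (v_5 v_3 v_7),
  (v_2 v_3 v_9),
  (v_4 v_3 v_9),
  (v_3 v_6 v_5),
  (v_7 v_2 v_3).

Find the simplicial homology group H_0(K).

H_0 = Z^2.

We work with the vertex ordering v_0 < v_1 < v_2 < v_3 < v_4 < v_5 < v_6 < v_7 < v_8 < v_9. The simplices of K, each written with vertices in increasing order, are:

  0-simplices (10): [v_0], [v_1], [v_2], [v_3], [v_4], [v_5], [v_6], [v_7], [v_8], [v_9]
  1-simplices (21): (21 of them)
  2-simplices (13): (13 of them)

so the chain groups are C_0 ≅ Z^10, C_1 ≅ Z^21, C_2 ≅ Z^13.

Boundary ∂_1: C_1 → C_0 maps an edge to its endpoints' difference, ∂[p,q] = q − p. For instance
  ∂[v_1,v_8] = [v_8] − [v_1].
This gives a 10×21 integer matrix of rank 8; reducing to Smith normal form yields diagonal entries (1,1,1,1,1,1,1,1).

Boundary ∂_2: C_2 → C_1 maps a triangle to the signed sum of its edges. For instance
  ∂[v_0,v_1,v_8] = [v_1,v_8] − [v_0,v_8] + [v_0,v_1],
  ∂[v_2,v_3,v_7] = [v_3,v_7] − [v_2,v_7] + [v_2,v_3].
This gives a 21×13 integer matrix of rank 13; reducing to Smith normal form yields diagonal entries (1,1,1,1,1,1,1,1,1,1,1,1,2).

From H_k ≅ ker(∂_k) / im(∂_{k+1}) we obtain:

  H_0: rank C_0 − rank ∂_1 = 10 − 8 = 2, and the invariant factors of ∂_1 are all 1, so H_0 = Z^2.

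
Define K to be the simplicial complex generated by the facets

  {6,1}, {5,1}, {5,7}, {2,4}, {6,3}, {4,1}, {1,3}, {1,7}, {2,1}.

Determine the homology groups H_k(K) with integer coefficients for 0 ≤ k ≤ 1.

We work with the vertex ordering 1 < 2 < 3 < 4 < 5 < 6 < 7. The simplices of K, each written with vertices in increasing order, are:

  0-simplices (7): [1], [2], [3], [4], [5], [6], [7]
  1-simplices (9): [1,2], [1,3], [1,4], [1,5], [1,6], [1,7], [2,4], [3,6], [5,7]

so the chain groups are C_0 ≅ Z^7, C_1 ≅ Z^9.

∂_1: C_1 → C_0 sends each edge [p,q] (with p < q) to q − p. For instance
  ∂[1,4] = [4] − [1].
The 7×9 boundary matrix has rank 6 and Smith normal form diag(1,1,1,1,1,1).

Reading off H_k = ker ∂_k / im ∂_{k+1}:

  H_0: rank C_0 − rank ∂_1 = 7 − 6 = 1, and the invariant factors of ∂_1 are all 1, so H_0 ≅ Z.
  H_1: rank ker ∂_1 − rank ∂_2 = (9 − 6) − 0 = 3, and there is no ∂_2, so H_1 ≅ Z^3.

As a check, the Euler characteristic is 7 − 9 = -2, which agrees with 1 − 3 = -2.

H_0 ≅ Z,  H_1 ≅ Z^3.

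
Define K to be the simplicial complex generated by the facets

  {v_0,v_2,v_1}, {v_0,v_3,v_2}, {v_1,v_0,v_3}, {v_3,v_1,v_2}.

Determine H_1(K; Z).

K has 4 vertices, 6 edges, 4 triangles.
rank ∂_1 = 3, rank ∂_2 = 3 ⇒ b_1 = 6 − 3 − 3 = 0; all invariant factors of ∂_2 are 1 so no torsion. So H_1 = 0.

H_1 = 0.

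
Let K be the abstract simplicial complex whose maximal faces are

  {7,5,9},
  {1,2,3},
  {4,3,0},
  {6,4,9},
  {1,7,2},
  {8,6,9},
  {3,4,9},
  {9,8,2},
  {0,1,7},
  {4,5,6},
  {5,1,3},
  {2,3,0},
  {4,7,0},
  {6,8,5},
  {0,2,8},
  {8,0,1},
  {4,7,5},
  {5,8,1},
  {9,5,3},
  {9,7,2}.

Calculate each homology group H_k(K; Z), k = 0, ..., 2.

K has 10 vertices, 30 edges, 20 triangles.
rank ∂_0 = 0, rank ∂_1 = 9 ⇒ b_0 = 10 − 0 − 9 = 1; all invariant factors of ∂_1 are 1 so no torsion. So H_0 ≅ Z.
rank ∂_1 = 9, rank ∂_2 = 20 ⇒ b_1 = 30 − 9 − 20 = 1; ∂_2 has invariant factor(s) [2] giving torsion. So H_1 ≅ Z ⊕ Z/2.
rank ∂_2 = 20, rank ∂_3 = 0 ⇒ b_2 = 20 − 20 − 0 = 0. So H_2 ≅ 0.

H_0 = Z,  H_1 = Z ⊕ Z/2,  H_2 = 0.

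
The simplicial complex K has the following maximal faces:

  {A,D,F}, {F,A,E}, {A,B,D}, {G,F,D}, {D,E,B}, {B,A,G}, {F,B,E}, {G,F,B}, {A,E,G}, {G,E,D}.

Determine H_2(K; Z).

H_2 = 0.

Take the total order A < B < D < E < F < G on the vertex set. Then K (dimension 2) consists of the simplices:

  0-simplices (6): A, B, D, E, F, G
  1-simplices (15): AB, AD, AE, AF, AG, BD, BE, BF, BG, DE, DF, DG, EF, EG, FG
  2-simplices (10): ABD, ABG, ADF, AEF, AEG, BDE, BEF, BFG, DEG, DFG

Hence C_0 ≅ Z^6, C_1 ≅ Z^15, C_2 ≅ Z^10.

The boundary map ∂_1: C_1 → C_0 is given by ∂[p,q] = [q] − [p].
This gives a 6×15 integer matrix of rank 5; reducing to Smith normal form yields diagonal entries (1,1,1,1,1).

∂_2: C_2 → C_1 acts by ∂[p,q,r] = [q,r] − [p,r] + [p,q]. For instance
  ∂DFG = FG − DG + DF,
  ∂AEF = EF − AF + AE.
As a 15×10 matrix over Z this has rank 10, with invariant factors (1,1,1,1,1,1,1,1,1,2).

Now H_k = ker ∂_k / im ∂_{k+1}, so:

  H_2: rank ker ∂_2 − rank ∂_3 = (10 − 10) − 0 = 0, and there is no ∂_3, so H_2 ≅ 0.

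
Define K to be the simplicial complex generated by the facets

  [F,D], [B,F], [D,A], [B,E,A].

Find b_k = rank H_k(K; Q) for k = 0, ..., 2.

b_0 = 1, b_1 = 1, b_2 = 0.

K has 5 vertices, 6 edges, 1 triangle.
rank ∂_0 = 0, rank ∂_1 = 4 ⇒ b_0 = 5 − 0 − 4 = 1; all invariant factors of ∂_1 are 1 so no torsion. So H_0 = Z.
rank ∂_1 = 4, rank ∂_2 = 1 ⇒ b_1 = 6 − 4 − 1 = 1; all invariant factors of ∂_2 are 1 so no torsion. So H_1 = Z.
rank ∂_2 = 1, rank ∂_3 = 0 ⇒ b_2 = 1 − 1 − 0 = 0. So H_2 = 0.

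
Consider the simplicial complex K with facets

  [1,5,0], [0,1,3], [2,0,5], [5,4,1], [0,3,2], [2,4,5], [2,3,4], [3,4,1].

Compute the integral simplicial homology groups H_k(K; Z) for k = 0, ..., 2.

H_0 ≅ Z,  H_1 = 0,  H_2 ≅ Z.

Take the total order 0 < 1 < 2 < 3 < 4 < 5 on the vertex set. Then K (dimension 2) consists of the simplices:

  0-simplices (6): [0], [1], [2], [3], [4], [5]
  1-simplices (12): [0,1], [0,2], [0,3], [0,5], [1,3], [1,4], [1,5], [2,3], [2,4], [2,5], [3,4], [4,5]
  2-simplices (8): [0,1,3], [0,1,5], [0,2,3], [0,2,5], [1,3,4], [1,4,5], [2,3,4], [2,4,5]

giving chain groups C_0 ≅ Z^6, C_1 ≅ Z^12, C_2 ≅ Z^8.

The boundary map ∂_1: C_1 → C_0 maps an edge to its endpoints' difference, ∂[p,q] = q − p.
The 6×12 boundary matrix has rank 5 and Smith normal form diag(1,1,1,1,1).

The boundary map ∂_2: C_2 → C_1 acts by ∂[p,q,r] = [q,r] − [p,r] + [p,q]. For instance
  ∂[2,3,4] = [3,4] − [2,4] + [2,3],
  ∂[0,1,3] = [1,3] − [0,3] + [0,1].
The 12×8 boundary matrix has rank 7 and Smith normal form diag(1,1,1,1,1,1,1).

Reading off H_k = ker ∂_k / im ∂_{k+1}:

  H_0: rank C_0 − rank ∂_1 = 6 − 5 = 1, and the invariant factors of ∂_1 are all 1, so H_0 = Z.
  H_1: rank ker ∂_1 − rank ∂_2 = (12 − 5) − 7 = 0, and the invariant factors of ∂_2 are all 1, so H_1 = 0.
  H_2: rank ker ∂_2 − rank ∂_3 = (8 − 7) − 0 = 1, and there is no ∂_3, so H_2 = Z.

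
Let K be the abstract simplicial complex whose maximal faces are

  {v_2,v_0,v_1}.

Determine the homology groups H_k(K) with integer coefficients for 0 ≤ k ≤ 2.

Order the vertices as v_0 < v_1 < v_2. Listing each simplex with vertices in this order, K has dimension 2 with simplices:

  0-simplices (3): [v_0], [v_1], [v_2]
  1-simplices (3): [v_0,v_1], [v_0,v_2], [v_1,v_2]
  2-simplices (1): [v_0,v_1,v_2]

Hence C_0 ≅ Z^3, C_1 ≅ Z^3, C_2 ≅ Z^1.

The boundary map ∂_1: C_1 → C_0 is given by ∂[p,q] = [q] − [p]. For instance
  ∂[v_0,v_1] = [v_1] − [v_0].
As a 3×3 matrix over Z this has rank 2, with invariant factors (1,1).

Boundary ∂_2: C_2 → C_1 acts by ∂[p,q,r] = [q,r] − [p,r] + [p,q]. For instance
  ∂[v_0,v_1,v_2] = [v_1,v_2] − [v_0,v_2] + [v_0,v_1].
The 3×1 boundary matrix has rank 1 and Smith normal form diag(1).

Now H_k = ker ∂_k / im ∂_{k+1}, so:

  H_0: rank C_0 − rank ∂_1 = 3 − 2 = 1, and the invariant factors of ∂_1 are all 1, so H_0 = Z.
  H_1: rank ker ∂_1 − rank ∂_2 = (3 − 2) − 1 = 0, and the invariant factors of ∂_2 are all 1, so H_1 = 0.
  H_2: rank ker ∂_2 − rank ∂_3 = (1 − 1) − 0 = 0, and there is no ∂_3, so H_2 = 0.

As a check, the Euler characteristic is 3 − 3 + 1 = 1, which agrees with 1 − 0 + 0 = 1.

H_0 ≅ Z,  H_1 = 0,  H_2 = 0.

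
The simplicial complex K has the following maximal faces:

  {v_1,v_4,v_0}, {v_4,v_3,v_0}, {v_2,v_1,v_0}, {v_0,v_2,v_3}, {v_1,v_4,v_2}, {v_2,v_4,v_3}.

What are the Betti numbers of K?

b_0 = 1, b_1 = 0, b_2 = 1.

Take the total order v_0 < v_1 < v_2 < v_3 < v_4 on the vertex set. Then K (dimension 2) consists of the simplices:

  0-simplices (5): [v_0], [v_1], [v_2], [v_3], [v_4]
  1-simplices (9): [v_0,v_1], [v_0,v_2], [v_0,v_3], [v_0,v_4], [v_1,v_2], [v_1,v_4], [v_2,v_3], [v_2,v_4], [v_3,v_4]
  2-simplices (6): [v_0,v_1,v_2], [v_0,v_1,v_4], [v_0,v_2,v_3], [v_0,v_3,v_4], [v_1,v_2,v_4], [v_2,v_3,v_4]

giving chain groups C_0 ≅ Z^5, C_1 ≅ Z^9, C_2 ≅ Z^6.

The boundary map ∂_1: C_1 → C_0 maps an edge to its endpoints' difference, ∂[p,q] = q − p.
The resulting 5×9 matrix has rank 4, and its Smith normal form has invariant factors (1,1,1,1).

Boundary ∂_2: C_2 → C_1 sends each 2-simplex [p,q,r] to [q,r] − [p,r] + [p,q]. For instance
  ∂[v_2,v_3,v_4] = [v_3,v_4] − [v_2,v_4] + [v_2,v_3],
  ∂[v_0,v_1,v_2] = [v_1,v_2] − [v_0,v_2] + [v_0,v_1].
The 9×6 boundary matrix has rank 5 and Smith normal form diag(1,1,1,1,1).

Reading off H_k = ker ∂_k / im ∂_{k+1}:

  H_0: rank C_0 − rank ∂_1 = 5 − 4 = 1, and the invariant factors of ∂_1 are all 1, so H_0 ≅ Z.
  H_1: rank ker ∂_1 − rank ∂_2 = (9 − 4) − 5 = 0, and the invariant factors of ∂_2 are all 1, so H_1 ≅ 0.
  H_2: rank ker ∂_2 − rank ∂_3 = (6 − 5) − 0 = 1, and there is no ∂_3, so H_2 ≅ Z.

Hence the Betti numbers are b_0 = 1, b_1 = 0, b_2 = 1.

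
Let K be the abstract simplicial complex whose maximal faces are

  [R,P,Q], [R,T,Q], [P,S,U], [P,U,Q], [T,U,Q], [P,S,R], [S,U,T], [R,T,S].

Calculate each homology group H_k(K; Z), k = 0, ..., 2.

Take the total order P < Q < R < S < T < U on the vertex set. Then K (dimension 2) consists of the simplices:

  0-simplices (6): P, Q, R, S, T, U
  1-simplices (12): PQ, PR, PS, PU, QR, QT, QU, RS, RT, ST, SU, TU
  2-simplices (8): PQR, PQU, PRS, PSU, QRT, QTU, RST, STU

Hence C_0 ≅ Z^6, C_1 ≅ Z^12, C_2 ≅ Z^8.

Boundary ∂_1: C_1 → C_0 maps an edge to its endpoints' difference, ∂[p,q] = q − p. For instance
  ∂SU = U − S.
The resulting 6×12 matrix has rank 5, and its Smith normal form has invariant factors (1,1,1,1,1).

∂_2: C_2 → C_1 acts by ∂[p,q,r] = [q,r] − [p,r] + [p,q]. For instance
  ∂QRT = RT − QT + QR,
  ∂RST = ST − RT + RS.
The resulting 12×8 matrix has rank 7, and its Smith normal form has invariant factors (1,1,1,1,1,1,1).

Computing H_k = (kernel of ∂_k) / (image of ∂_{k+1}):

  H_0: rank C_0 − rank ∂_1 = 6 − 5 = 1, and the invariant factors of ∂_1 are all 1, so H_0 ≅ Z.
  H_1: rank ker ∂_1 − rank ∂_2 = (12 − 5) − 7 = 0, and the invariant factors of ∂_2 are all 1, so H_1 ≅ 0.
  H_2: rank ker ∂_2 − rank ∂_3 = (8 − 7) − 0 = 1, and there is no ∂_3, so H_2 ≅ Z.

(K is a triangulation of the 2-sphere S^2.)

H_0 ≅ Z,  H_1 = 0,  H_2 ≅ Z.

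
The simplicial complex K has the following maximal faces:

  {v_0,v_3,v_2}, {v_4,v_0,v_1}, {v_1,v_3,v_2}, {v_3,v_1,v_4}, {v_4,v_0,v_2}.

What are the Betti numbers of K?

Take the total order v_0 < v_1 < v_2 < v_3 < v_4 on the vertex set. Then K (dimension 2) consists of the simplices:

  0-simplices (5): [v_0], [v_1], [v_2], [v_3], [v_4]
  1-simplices (10): [v_0,v_1], [v_0,v_2], [v_0,v_3], [v_0,v_4], [v_1,v_2], [v_1,v_3], [v_1,v_4], [v_2,v_3], [v_2,v_4], [v_3,v_4]
  2-simplices (5): [v_0,v_1,v_4], [v_0,v_2,v_3], [v_0,v_2,v_4], [v_1,v_2,v_3], [v_1,v_3,v_4]

Hence C_0 ≅ Z^5, C_1 ≅ Z^10, C_2 ≅ Z^5.

The boundary map ∂_1: C_1 → C_0 is given by ∂[p,q] = [q] − [p]. For instance
  ∂[v_0,v_2] = [v_2] − [v_0].
This gives a 5×10 integer matrix of rank 4; reducing to Smith normal form yields diagonal entries (1,1,1,1).

The boundary map ∂_2: C_2 → C_1 sends each 2-simplex [p,q,r] to [q,r] − [p,r] + [p,q]. For instance
  ∂[v_0,v_2,v_3] = [v_2,v_3] − [v_0,v_3] + [v_0,v_2],
  ∂[v_0,v_2,v_4] = [v_2,v_4] − [v_0,v_4] + [v_0,v_2].
The 10×5 boundary matrix has rank 5 and Smith normal form diag(1,1,1,1,1).

From H_k ≅ ker(∂_k) / im(∂_{k+1}) we obtain:

  H_0: rank C_0 − rank ∂_1 = 5 − 4 = 1, and the invariant factors of ∂_1 are all 1, so H_0 = Z.
  H_1: rank ker ∂_1 − rank ∂_2 = (10 − 4) − 5 = 1, and the invariant factors of ∂_2 are all 1, so H_1 = Z.
  H_2: rank ker ∂_2 − rank ∂_3 = (5 − 5) − 0 = 0, and there is no ∂_3, so H_2 = 0.

As a check, the Euler characteristic is 5 − 10 + 5 = 0, which agrees with 1 − 1 + 0 = 0.
(K is a triangulation of the Möbius band.)

Hence the Betti numbers are b_0 = 1, b_1 = 1, b_2 = 0.

b_0 = 1, b_1 = 1, b_2 = 0.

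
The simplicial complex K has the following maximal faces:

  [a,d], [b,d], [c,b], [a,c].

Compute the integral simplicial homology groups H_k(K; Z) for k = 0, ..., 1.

We work with the vertex ordering a < b < c < d. The simplices of K, each written with vertices in increasing order, are:

  0-simplices (4): a, b, c, d
  1-simplices (4): ac, ad, bc, bd

giving chain groups C_0 ≅ Z^4, C_1 ≅ Z^4.

The boundary map ∂_1: C_1 → C_0 is given by ∂[p,q] = [q] − [p]. For instance
  ∂ac = c − a.
This gives a 4×4 integer matrix of rank 3; reducing to Smith normal form yields diagonal entries (1,1,1).

Reading off H_k = ker ∂_k / im ∂_{k+1}:

  H_0: rank C_0 − rank ∂_1 = 4 − 3 = 1, and the invariant factors of ∂_1 are all 1, so H_0 = Z.
  H_1: rank ker ∂_1 − rank ∂_2 = (4 − 3) − 0 = 1, and there is no ∂_2, so H_1 = Z.

As a check, the Euler characteristic is 4 − 4 = 0, which agrees with 1 − 1 = 0.

H_0 = Z,  H_1 = Z.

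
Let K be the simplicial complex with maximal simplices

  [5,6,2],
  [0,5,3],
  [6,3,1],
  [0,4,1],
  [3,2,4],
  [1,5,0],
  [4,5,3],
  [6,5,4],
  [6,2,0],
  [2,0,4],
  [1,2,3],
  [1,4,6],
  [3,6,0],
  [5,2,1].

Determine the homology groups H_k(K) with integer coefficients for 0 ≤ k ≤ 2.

H_0 ≅ Z,  H_1 ≅ Z^2,  H_2 ≅ Z.

K has 7 vertices, 21 edges, 14 triangles.
rank ∂_0 = 0, rank ∂_1 = 6 ⇒ b_0 = 7 − 0 − 6 = 1; all invariant factors of ∂_1 are 1 so no torsion. So H_0 = Z.
rank ∂_1 = 6, rank ∂_2 = 13 ⇒ b_1 = 21 − 6 − 13 = 2; all invariant factors of ∂_2 are 1 so no torsion. So H_1 = Z^2.
rank ∂_2 = 13, rank ∂_3 = 0 ⇒ b_2 = 14 − 13 − 0 = 1. So H_2 = Z.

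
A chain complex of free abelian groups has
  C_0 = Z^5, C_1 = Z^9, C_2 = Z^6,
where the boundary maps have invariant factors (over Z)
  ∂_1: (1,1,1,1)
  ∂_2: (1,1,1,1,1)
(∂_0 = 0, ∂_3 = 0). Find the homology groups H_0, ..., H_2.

H_0 = Z,  H_1 = 0,  H_2 = Z.

H_0: b_0 = 5 − 0 − 4 = 1; torsion from ∂_1 factors > 1: none. So H_0 = Z.
H_1: b_1 = 9 − 4 − 5 = 0; torsion from ∂_2 factors > 1: none. So H_1 = 0.
H_2: b_2 = 6 − 5 − 0 = 1; torsion from ∂_3 factors > 1: none. So H_2 = Z.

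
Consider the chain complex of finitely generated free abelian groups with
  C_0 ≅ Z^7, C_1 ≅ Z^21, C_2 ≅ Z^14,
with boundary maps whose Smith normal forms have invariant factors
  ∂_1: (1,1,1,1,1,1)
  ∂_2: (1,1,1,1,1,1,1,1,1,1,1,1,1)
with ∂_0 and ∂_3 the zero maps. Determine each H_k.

H_0 ≅ Z,  H_1 ≅ Z^2,  H_2 ≅ Z.

H_0: b_0 = 7 − 0 − 6 = 1; torsion from ∂_1 factors > 1: none. So H_0 ≅ Z.
H_1: b_1 = 21 − 6 − 13 = 2; torsion from ∂_2 factors > 1: none. So H_1 ≅ Z^2.
H_2: b_2 = 14 − 13 − 0 = 1; torsion from ∂_3 factors > 1: none. So H_2 ≅ Z.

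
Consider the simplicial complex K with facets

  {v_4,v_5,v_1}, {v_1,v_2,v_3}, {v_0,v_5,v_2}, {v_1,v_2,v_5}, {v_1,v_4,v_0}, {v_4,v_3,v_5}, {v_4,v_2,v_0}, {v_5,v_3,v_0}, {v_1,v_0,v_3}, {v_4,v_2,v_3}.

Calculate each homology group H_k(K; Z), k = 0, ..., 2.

We work with the vertex ordering v_0 < v_1 < v_2 < v_3 < v_4 < v_5. The simplices of K, each written with vertices in increasing order, are:

  0-simplices (6): [v_0], [v_1], [v_2], [v_3], [v_4], [v_5]
  1-simplices (15): (15 of them)
  2-simplices (10): [v_0,v_1,v_3], [v_0,v_1,v_4], [v_0,v_2,v_4], [v_0,v_2,v_5], [v_0,v_3,v_5], [v_1,v_2,v_3], [v_1,v_2,v_5], [v_1,v_4,v_5], [v_2,v_3,v_4], [v_3,v_4,v_5]

giving chain groups C_0 ≅ Z^6, C_1 ≅ Z^15, C_2 ≅ Z^10.

∂_1: C_1 → C_0 is given by ∂[p,q] = [q] − [p].
The resulting 6×15 matrix has rank 5, and its Smith normal form has invariant factors (1,1,1,1,1).

Boundary ∂_2: C_2 → C_1 acts by ∂[p,q,r] = [q,r] − [p,r] + [p,q]. For instance
  ∂[v_0,v_1,v_4] = [v_1,v_4] − [v_0,v_4] + [v_0,v_1],
  ∂[v_1,v_4,v_5] = [v_4,v_5] − [v_1,v_5] + [v_1,v_4].
The 15×10 boundary matrix has rank 10 and Smith normal form diag(1,1,1,1,1,1,1,1,1,2).

Now H_k = ker ∂_k / im ∂_{k+1}, so:

  H_0: rank C_0 − rank ∂_1 = 6 − 5 = 1, and the invariant factors of ∂_1 are all 1, so H_0 = Z.
  H_1: rank ker ∂_1 − rank ∂_2 = (15 − 5) − 10 = 0, and ∂_2 has invariant factor 2 > 1, so H_1 = Z/2.
  H_2: rank ker ∂_2 − rank ∂_3 = (10 − 10) − 0 = 0, and there is no ∂_3, so H_2 = 0.

As a check, the Euler characteristic is 6 − 15 + 10 = 1, which agrees with 1 − 0 + 0 = 1.
(K is a triangulation of the real projective plane RP^2.)

H_0 ≅ Z,  H_1 ≅ Z/2,  H_2 = 0.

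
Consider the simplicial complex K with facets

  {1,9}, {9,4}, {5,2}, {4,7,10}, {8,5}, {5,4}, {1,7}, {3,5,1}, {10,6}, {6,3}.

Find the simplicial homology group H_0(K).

Fix the vertex order 1 < 2 < 3 < 4 < 5 < 6 < 7 < 8 < 9 < 10 and write every simplex with vertices in increasing order. Then dim K = 2 and the simplices of K are:

  0-simplices (10): [1], [2], [3], [4], [5], [6], [7], [8], [9], [10]
  1-simplices (14): [1,3], [1,5], [1,7], [1,9], [2,5], [3,5], [3,6], [4,5], [4,7], [4,9], [4,10], [5,8], [6,10], [7,10]
  2-simplices (2): [1,3,5], [4,7,10]

so the chain groups are C_0 ≅ Z^10, C_1 ≅ Z^14, C_2 ≅ Z^2.

∂_1: C_1 → C_0 sends each edge [p,q] (with p < q) to q − p.
The 10×14 boundary matrix has rank 9 and Smith normal form diag(1,1,1,1,1,1,1,1,1).

∂_2: C_2 → C_1 sends each 2-simplex [p,q,r] to [q,r] − [p,r] + [p,q]. For instance
  ∂[4,7,10] = [7,10] − [4,10] + [4,7],
  ∂[1,3,5] = [3,5] − [1,5] + [1,3].
The resulting 14×2 matrix has rank 2, and its Smith normal form has invariant factors (1,1).

Reading off H_k = ker ∂_k / im ∂_{k+1}:

  H_0: rank C_0 − rank ∂_1 = 10 − 9 = 1, and the invariant factors of ∂_1 are all 1, so H_0 = Z.

H_0 ≅ Z.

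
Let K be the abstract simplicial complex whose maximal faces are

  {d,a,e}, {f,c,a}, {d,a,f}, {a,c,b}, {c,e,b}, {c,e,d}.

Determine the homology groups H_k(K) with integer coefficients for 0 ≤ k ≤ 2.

H_0 ≅ Z,  H_1 ≅ Z,  H_2 = 0.

K has 6 vertices, 12 edges, 6 triangles.
rank ∂_0 = 0, rank ∂_1 = 5 ⇒ b_0 = 6 − 0 − 5 = 1; all invariant factors of ∂_1 are 1 so no torsion. So H_0 ≅ Z.
rank ∂_1 = 5, rank ∂_2 = 6 ⇒ b_1 = 12 − 5 − 6 = 1; all invariant factors of ∂_2 are 1 so no torsion. So H_1 ≅ Z.
rank ∂_2 = 6, rank ∂_3 = 0 ⇒ b_2 = 6 − 6 − 0 = 0. So H_2 ≅ 0.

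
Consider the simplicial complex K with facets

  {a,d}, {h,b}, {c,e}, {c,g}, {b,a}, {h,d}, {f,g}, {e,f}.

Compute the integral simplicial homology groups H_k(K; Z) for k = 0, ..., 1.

Take the total order a < b < c < d < e < f < g < h on the vertex set. Then K (dimension 1) consists of the simplices:

  0-simplices (8): a, b, c, d, e, f, g, h
  1-simplices (8): ab, ad, bh, ce, cg, dh, ef, fg

giving chain groups C_0 ≅ Z^8, C_1 ≅ Z^8.

∂_1: C_1 → C_0 sends each edge [p,q] (with p < q) to q − p. For instance
  ∂fg = g − f.
The 8×8 boundary matrix has rank 6 and Smith normal form diag(1,1,1,1,1,1).

Reading off H_k = ker ∂_k / im ∂_{k+1}:

  H_0: rank C_0 − rank ∂_1 = 8 − 6 = 2, and the invariant factors of ∂_1 are all 1, so H_0 ≅ Z^2.
  H_1: rank ker ∂_1 − rank ∂_2 = (8 − 6) − 0 = 2, and there is no ∂_2, so H_1 ≅ Z^2.

(K is a triangulation of the disjoint union of the circle S^1 and the circle S^1.)

H_0 = Z^2,  H_1 = Z^2.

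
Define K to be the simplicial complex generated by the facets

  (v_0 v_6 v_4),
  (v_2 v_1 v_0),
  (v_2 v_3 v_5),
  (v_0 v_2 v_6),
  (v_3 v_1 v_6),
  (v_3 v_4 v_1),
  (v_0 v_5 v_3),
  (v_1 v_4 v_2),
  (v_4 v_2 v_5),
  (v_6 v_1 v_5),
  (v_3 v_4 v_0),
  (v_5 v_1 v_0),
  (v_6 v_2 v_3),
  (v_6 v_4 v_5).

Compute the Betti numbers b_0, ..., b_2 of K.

Take the total order v_0 < v_1 < v_2 < v_3 < v_4 < v_5 < v_6 on the vertex set. Then K (dimension 2) consists of the simplices:

  0-simplices (7): [v_0], [v_1], [v_2], [v_3], [v_4], [v_5], [v_6]
  1-simplices (21): (21 of them)
  2-simplices (14): (14 of them)

so the chain groups are C_0 ≅ Z^7, C_1 ≅ Z^21, C_2 ≅ Z^14.

The boundary map ∂_1: C_1 → C_0 maps an edge to its endpoints' difference, ∂[p,q] = q − p. For instance
  ∂[v_2,v_5] = [v_5] − [v_2].
This gives a 7×21 integer matrix of rank 6; reducing to Smith normal form yields diagonal entries (1,1,1,1,1,1).

Boundary ∂_2: C_2 → C_1 maps a triangle to the signed sum of its edges. For instance
  ∂[v_2,v_3,v_5] = [v_3,v_5] − [v_2,v_5] + [v_2,v_3],
  ∂[v_2,v_4,v_5] = [v_4,v_5] − [v_2,v_5] + [v_2,v_4].
This gives a 21×14 integer matrix of rank 13; reducing to Smith normal form yields diagonal entries (1,1,1,1,1,1,1,1,1,1,1,1,1).

From H_k ≅ ker(∂_k) / im(∂_{k+1}) we obtain:

  H_0: rank C_0 − rank ∂_1 = 7 − 6 = 1, and the invariant factors of ∂_1 are all 1, so H_0 = Z.
  H_1: rank ker ∂_1 − rank ∂_2 = (21 − 6) − 13 = 2, and the invariant factors of ∂_2 are all 1, so H_1 = Z^2.
  H_2: rank ker ∂_2 − rank ∂_3 = (14 − 13) − 0 = 1, and there is no ∂_3, so H_2 = Z.

(K is a triangulation of the torus T^2.)

Hence the Betti numbers are b_0 = 1, b_1 = 2, b_2 = 1.

b_0 = 1, b_1 = 2, b_2 = 1.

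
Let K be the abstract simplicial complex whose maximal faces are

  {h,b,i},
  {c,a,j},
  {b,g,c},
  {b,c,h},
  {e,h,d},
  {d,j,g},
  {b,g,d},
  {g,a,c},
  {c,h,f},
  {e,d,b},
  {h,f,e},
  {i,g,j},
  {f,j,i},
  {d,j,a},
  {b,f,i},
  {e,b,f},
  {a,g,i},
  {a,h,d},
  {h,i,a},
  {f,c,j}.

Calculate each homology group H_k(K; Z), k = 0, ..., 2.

H_0 ≅ Z,  H_1 ≅ Z ⊕ Z_2,  H_2 = 0.

Order the vertices as a < b < c < d < e < f < g < h < i < j. Listing each simplex with vertices in this order, K has dimension 2 with simplices:

  0-simplices (10): a, b, c, d, e, f, g, h, i, j
  1-simplices (30): ac, ad, ag, ah, ai, aj, bc, bd, be, bf, bg, bh, bi, cf, cg, ch, cj, de, dg, dh, dj, ef, eh, fh, fi, fj, gi, gj, hi, ij
  2-simplices (20): acg, acj, adh, adj, agi, ahi, bcg, bch, bde, bdg, bef, bfi, bhi, cfh, cfj, deh, dgj, efh, fij, gij

so the chain groups are C_0 ≅ Z^10, C_1 ≅ Z^30, C_2 ≅ Z^20.

The boundary map ∂_1: C_1 → C_0 sends each edge [p,q] (with p < q) to q − p.
As a 10×30 matrix over Z this has rank 9, with invariant factors (1,1,1,1,1,1,1,1,1).

The boundary map ∂_2: C_2 → C_1 maps a triangle to the signed sum of its edges. For instance
  ∂bcg = cg − bg + bc,
  ∂agi = gi − ai + ag.
This gives a 30×20 integer matrix of rank 20; reducing to Smith normal form yields diagonal entries (1,1,1,1,1,1,1,1,1,1,1,1,1,1,1,1,1,1,1,2).

Now H_k = ker ∂_k / im ∂_{k+1}, so:

  H_0: rank C_0 − rank ∂_1 = 10 − 9 = 1, and the invariant factors of ∂_1 are all 1, so H_0 ≅ Z.
  H_1: rank ker ∂_1 − rank ∂_2 = (30 − 9) − 20 = 1, and ∂_2 has invariant factor 2 > 1, so H_1 ≅ Z ⊕ Z_2.
  H_2: rank ker ∂_2 − rank ∂_3 = (20 − 20) − 0 = 0, and there is no ∂_3, so H_2 ≅ 0.

As a check, the Euler characteristic is 10 − 30 + 20 = 0, which agrees with 1 − 1 + 0 = 0.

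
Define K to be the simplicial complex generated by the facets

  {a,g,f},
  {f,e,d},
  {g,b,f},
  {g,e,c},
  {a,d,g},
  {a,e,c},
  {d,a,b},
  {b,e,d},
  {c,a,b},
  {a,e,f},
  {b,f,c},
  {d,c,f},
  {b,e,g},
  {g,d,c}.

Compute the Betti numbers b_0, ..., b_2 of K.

Take the total order a < b < c < d < e < f < g on the vertex set. Then K (dimension 2) consists of the simplices:

  0-simplices (7): a, b, c, d, e, f, g
  1-simplices (21): ab, ac, ad, ae, af, ag, bc, bd, be, bf, bg, cd, ce, cf, cg, de, df, dg, ef, eg, fg
  2-simplices (14): abc, abd, ace, adg, aef, afg, bcf, bde, beg, bfg, cdf, cdg, ceg, def

so the chain groups are C_0 ≅ Z^7, C_1 ≅ Z^21, C_2 ≅ Z^14.

Boundary ∂_1: C_1 → C_0 maps an edge to its endpoints' difference, ∂[p,q] = q − p. For instance
  ∂bc = c − b.
This gives a 7×21 integer matrix of rank 6; reducing to Smith normal form yields diagonal entries (1,1,1,1,1,1).

∂_2: C_2 → C_1 acts by ∂[p,q,r] = [q,r] − [p,r] + [p,q]. For instance
  ∂bfg = fg − bg + bf,
  ∂cdf = df − cf + cd.
This gives a 21×14 integer matrix of rank 13; reducing to Smith normal form yields diagonal entries (1,1,1,1,1,1,1,1,1,1,1,1,1).

From H_k ≅ ker(∂_k) / im(∂_{k+1}) we obtain:

  H_0: rank C_0 − rank ∂_1 = 7 − 6 = 1, and the invariant factors of ∂_1 are all 1, so H_0 ≅ Z.
  H_1: rank ker ∂_1 − rank ∂_2 = (21 − 6) − 13 = 2, and the invariant factors of ∂_2 are all 1, so H_1 ≅ Z^2.
  H_2: rank ker ∂_2 − rank ∂_3 = (14 − 13) − 0 = 1, and there is no ∂_3, so H_2 ≅ Z.

Hence the Betti numbers are b_0 = 1, b_1 = 2, b_2 = 1.

b_0 = 1, b_1 = 2, b_2 = 1.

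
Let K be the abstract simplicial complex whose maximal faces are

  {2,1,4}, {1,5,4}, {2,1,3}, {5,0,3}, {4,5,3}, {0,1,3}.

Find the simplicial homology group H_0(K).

Fix the vertex order 0 < 1 < 2 < 3 < 4 < 5 and write every simplex with vertices in increasing order. Then dim K = 2 and the simplices of K are:

  0-simplices (6): [0], [1], [2], [3], [4], [5]
  1-simplices (12): [0,1], [0,3], [0,5], [1,2], [1,3], [1,4], [1,5], [2,3], [2,4], [3,4], [3,5], [4,5]
  2-simplices (6): [0,1,3], [0,3,5], [1,2,3], [1,2,4], [1,4,5], [3,4,5]

Hence C_0 ≅ Z^6, C_1 ≅ Z^12, C_2 ≅ Z^6.

Boundary ∂_1: C_1 → C_0 sends each edge [p,q] (with p < q) to q − p.
This gives a 6×12 integer matrix of rank 5; reducing to Smith normal form yields diagonal entries (1,1,1,1,1).

Boundary ∂_2: C_2 → C_1 acts by ∂[p,q,r] = [q,r] − [p,r] + [p,q]. For instance
  ∂[0,3,5] = [3,5] − [0,5] + [0,3],
  ∂[1,2,3] = [2,3] − [1,3] + [1,2].
The resulting 12×6 matrix has rank 6, and its Smith normal form has invariant factors (1,1,1,1,1,1).

Now H_k = ker ∂_k / im ∂_{k+1}, so:

  H_0: rank C_0 − rank ∂_1 = 6 − 5 = 1, and the invariant factors of ∂_1 are all 1, so H_0 = Z.

H_0 ≅ Z.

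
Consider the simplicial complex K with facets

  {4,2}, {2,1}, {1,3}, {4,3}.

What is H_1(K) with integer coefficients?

Take the total order 1 < 2 < 3 < 4 on the vertex set. Then K (dimension 1) consists of the simplices:

  0-simplices (4): [1], [2], [3], [4]
  1-simplices (4): [1,2], [1,3], [2,4], [3,4]

giving chain groups C_0 ≅ Z^4, C_1 ≅ Z^4.

The boundary map ∂_1: C_1 → C_0 maps an edge to its endpoints' difference, ∂[p,q] = q − p. For instance
  ∂[2,4] = [4] − [2].
This gives a 4×4 integer matrix of rank 3; reducing to Smith normal form yields diagonal entries (1,1,1).

Computing H_k = (kernel of ∂_k) / (image of ∂_{k+1}):

  H_1: rank ker ∂_1 − rank ∂_2 = (4 − 3) − 0 = 1, and there is no ∂_2, so H_1 ≅ Z.

H_1 = Z.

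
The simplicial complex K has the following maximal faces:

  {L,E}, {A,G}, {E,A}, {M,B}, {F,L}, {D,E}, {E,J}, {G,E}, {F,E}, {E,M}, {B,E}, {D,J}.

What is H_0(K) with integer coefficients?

H_0 ≅ Z.

Take the total order A < B < D < E < F < G < J < L < M on the vertex set. Then K (dimension 1) consists of the simplices:

  0-simplices (9): A, B, D, E, F, G, J, L, M
  1-simplices (12): AE, AG, BE, BM, DE, DJ, EF, EG, EJ, EL, EM, FL

Hence C_0 ≅ Z^9, C_1 ≅ Z^12.

Boundary ∂_1: C_1 → C_0 sends each edge [p,q] (with p < q) to q − p.
The resulting 9×12 matrix has rank 8, and its Smith normal form has invariant factors (1,1,1,1,1,1,1,1).

Now H_k = ker ∂_k / im ∂_{k+1}, so:

  H_0: rank C_0 − rank ∂_1 = 9 − 8 = 1, and the invariant factors of ∂_1 are all 1, so H_0 ≅ Z.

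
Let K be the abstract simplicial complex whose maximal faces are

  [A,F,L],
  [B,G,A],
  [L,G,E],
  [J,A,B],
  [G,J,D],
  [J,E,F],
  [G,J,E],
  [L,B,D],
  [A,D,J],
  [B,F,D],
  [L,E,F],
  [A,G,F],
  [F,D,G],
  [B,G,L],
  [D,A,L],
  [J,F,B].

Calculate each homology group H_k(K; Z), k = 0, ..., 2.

H_0 ≅ Z,  H_1 ≅ Z^2,  H_2 ≅ Z.

Take the total order A < B < D < E < F < G < J < L on the vertex set. Then K (dimension 2) consists of the simplices:

  0-simplices (8): A, B, D, E, F, G, J, L
  1-simplices (24): AB, AD, AF, AG, AJ, AL, BD, BF, BG, BJ, BL, DF, DG, DJ, DL, EF, EG, EJ, EL, FG, FJ, FL, GJ, GL
  2-simplices (16): ABG, ABJ, ADJ, ADL, AFG, AFL, BDF, BDL, BFJ, BGL, DFG, DGJ, EFJ, EFL, EGJ, EGL

Hence C_0 ≅ Z^8, C_1 ≅ Z^24, C_2 ≅ Z^16.

∂_1: C_1 → C_0 is given by ∂[p,q] = [q] − [p]. For instance
  ∂EJ = J − E.
The 8×24 boundary matrix has rank 7 and Smith normal form diag(1,1,1,1,1,1,1).

Boundary ∂_2: C_2 → C_1 maps a triangle to the signed sum of its edges. For instance
  ∂AFL = FL − AL + AF,
  ∂EGL = GL − EL + EG.
The resulting 24×16 matrix has rank 15, and its Smith normal form has invariant factors (1,1,1,1,1,1,1,1,1,1,1,1,1,1,1).

Now H_k = ker ∂_k / im ∂_{k+1}, so:

  H_0: rank C_0 − rank ∂_1 = 8 − 7 = 1, and the invariant factors of ∂_1 are all 1, so H_0 ≅ Z.
  H_1: rank ker ∂_1 − rank ∂_2 = (24 − 7) − 15 = 2, and the invariant factors of ∂_2 are all 1, so H_1 ≅ Z^2.
  H_2: rank ker ∂_2 − rank ∂_3 = (16 − 15) − 0 = 1, and there is no ∂_3, so H_2 ≅ Z.

(K is a triangulation of the torus T^2.)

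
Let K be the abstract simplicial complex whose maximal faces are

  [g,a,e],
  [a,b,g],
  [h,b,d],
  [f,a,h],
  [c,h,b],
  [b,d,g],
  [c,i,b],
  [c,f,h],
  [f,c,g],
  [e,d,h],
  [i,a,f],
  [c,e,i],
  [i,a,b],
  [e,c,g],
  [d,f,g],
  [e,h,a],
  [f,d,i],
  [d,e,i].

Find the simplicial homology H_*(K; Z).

Fix the vertex order a < b < c < d < e < f < g < h < i and write every simplex with vertices in increasing order. Then dim K = 2 and the simplices of K are:

  0-simplices (9): a, b, c, d, e, f, g, h, i
  1-simplices (27): ab, ae, af, ag, ah, ai, bc, bd, bg, bh, bi, ce, cf, cg, ch, ci, de, df, dg, dh, di, eg, eh, ei, fg, fh, fi
  2-simplices (18): abg, abi, aeg, aeh, afh, afi, bch, bci, bdg, bdh, ceg, cei, cfg, cfh, deh, dei, dfg, dfi

giving chain groups C_0 ≅ Z^9, C_1 ≅ Z^27, C_2 ≅ Z^18.

∂_1: C_1 → C_0 sends each edge [p,q] (with p < q) to q − p. For instance
  ∂ce = e − c.
This gives a 9×27 integer matrix of rank 8; reducing to Smith normal form yields diagonal entries (1,1,1,1,1,1,1,1).

∂_2: C_2 → C_1 acts by ∂[p,q,r] = [q,r] − [p,r] + [p,q]. For instance
  ∂ceg = eg − cg + ce,
  ∂afh = fh − ah + af.
The 27×18 boundary matrix has rank 17 and Smith normal form diag(1,1,1,1,1,1,1,1,1,1,1,1,1,1,1,1,1).

Now H_k = ker ∂_k / im ∂_{k+1}, so:

  H_0: rank C_0 − rank ∂_1 = 9 − 8 = 1, and the invariant factors of ∂_1 are all 1, so H_0 ≅ Z.
  H_1: rank ker ∂_1 − rank ∂_2 = (27 − 8) − 17 = 2, and the invariant factors of ∂_2 are all 1, so H_1 ≅ Z^2.
  H_2: rank ker ∂_2 − rank ∂_3 = (18 − 17) − 0 = 1, and there is no ∂_3, so H_2 ≅ Z.

H_0 = Z,  H_1 = Z^2,  H_2 = Z.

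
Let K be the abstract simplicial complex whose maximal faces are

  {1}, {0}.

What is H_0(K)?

H_0 = Z^2.

We work with the vertex ordering 0 < 1. The simplices of K, each written with vertices in increasing order, are:

  0-simplices (2): [0], [1]

giving chain groups C_0 ≅ Z^2.

From H_k ≅ ker(∂_k) / im(∂_{k+1}) we obtain:

  H_0: rank C_0 − rank ∂_1 = 2 − 0 = 2, and there is no ∂_1, so H_0 = Z^2.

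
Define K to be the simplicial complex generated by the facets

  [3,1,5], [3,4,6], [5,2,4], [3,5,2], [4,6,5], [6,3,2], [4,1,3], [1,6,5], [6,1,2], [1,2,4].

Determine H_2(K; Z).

H_2 ≅ 0.

Fix the vertex order 1 < 2 < 3 < 4 < 5 < 6 and write every simplex with vertices in increasing order. Then dim K = 2 and the simplices of K are:

  0-simplices (6): [1], [2], [3], [4], [5], [6]
  1-simplices (15): [1,2], [1,3], [1,4], [1,5], [1,6], [2,3], [2,4], [2,5], [2,6], [3,4], [3,5], [3,6], [4,5], [4,6], [5,6]
  2-simplices (10): [1,2,4], [1,2,6], [1,3,4], [1,3,5], [1,5,6], [2,3,5], [2,3,6], [2,4,5], [3,4,6], [4,5,6]

so the chain groups are C_0 ≅ Z^6, C_1 ≅ Z^15, C_2 ≅ Z^10.

The boundary map ∂_1: C_1 → C_0 maps an edge to its endpoints' difference, ∂[p,q] = q − p. For instance
  ∂[3,4] = [4] − [3].
This gives a 6×15 integer matrix of rank 5; reducing to Smith normal form yields diagonal entries (1,1,1,1,1).

The boundary map ∂_2: C_2 → C_1 acts by ∂[p,q,r] = [q,r] − [p,r] + [p,q]. For instance
  ∂[1,3,5] = [3,5] − [1,5] + [1,3],
  ∂[1,2,4] = [2,4] − [1,4] + [1,2].
This gives a 15×10 integer matrix of rank 10; reducing to Smith normal form yields diagonal entries (1,1,1,1,1,1,1,1,1,2).

From H_k ≅ ker(∂_k) / im(∂_{k+1}) we obtain:

  H_2: rank ker ∂_2 − rank ∂_3 = (10 − 10) − 0 = 0, and there is no ∂_3, so H_2 = 0.

(K is a triangulation of the real projective plane RP^2.)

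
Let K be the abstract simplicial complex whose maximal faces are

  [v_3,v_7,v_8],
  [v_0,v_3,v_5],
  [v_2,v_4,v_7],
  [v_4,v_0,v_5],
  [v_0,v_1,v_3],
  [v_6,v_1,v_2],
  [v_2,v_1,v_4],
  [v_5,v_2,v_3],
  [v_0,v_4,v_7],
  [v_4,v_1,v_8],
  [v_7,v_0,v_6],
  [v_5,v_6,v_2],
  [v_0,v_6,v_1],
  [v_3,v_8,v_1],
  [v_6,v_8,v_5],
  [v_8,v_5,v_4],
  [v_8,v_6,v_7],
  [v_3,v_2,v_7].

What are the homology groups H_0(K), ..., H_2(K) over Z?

H_0 = Z,  H_1 = Z^2,  H_2 = Z.

Take the total order v_0 < v_1 < v_2 < v_3 < v_4 < v_5 < v_6 < v_7 < v_8 on the vertex set. Then K (dimension 2) consists of the simplices:

  0-simplices (9): [v_0], [v_1], [v_2], [v_3], [v_4], [v_5], [v_6], [v_7], [v_8]
  1-simplices (27): (27 of them)
  2-simplices (18): (18 of them)

so the chain groups are C_0 ≅ Z^9, C_1 ≅ Z^27, C_2 ≅ Z^18.

∂_1: C_1 → C_0 is given by ∂[p,q] = [q] − [p].
The resulting 9×27 matrix has rank 8, and its Smith normal form has invariant factors (1,1,1,1,1,1,1,1).

The boundary map ∂_2: C_2 → C_1 maps a triangle to the signed sum of its edges. For instance
  ∂[v_6,v_7,v_8] = [v_7,v_8] − [v_6,v_8] + [v_6,v_7],
  ∂[v_2,v_4,v_7] = [v_4,v_7] − [v_2,v_7] + [v_2,v_4].
As a 27×18 matrix over Z this has rank 17, with invariant factors (1,1,1,1,1,1,1,1,1,1,1,1,1,1,1,1,1).

Reading off H_k = ker ∂_k / im ∂_{k+1}:

  H_0: rank C_0 − rank ∂_1 = 9 − 8 = 1, and the invariant factors of ∂_1 are all 1, so H_0 ≅ Z.
  H_1: rank ker ∂_1 − rank ∂_2 = (27 − 8) − 17 = 2, and the invariant factors of ∂_2 are all 1, so H_1 ≅ Z^2.
  H_2: rank ker ∂_2 − rank ∂_3 = (18 − 17) − 0 = 1, and there is no ∂_3, so H_2 ≅ Z.

As a check, the Euler characteristic is 9 − 27 + 18 = 0, which agrees with 1 − 2 + 1 = 0.
(K is a triangulation of the torus T^2.)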